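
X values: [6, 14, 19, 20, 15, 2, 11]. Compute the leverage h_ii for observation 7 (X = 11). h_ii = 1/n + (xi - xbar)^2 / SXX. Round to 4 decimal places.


n = 7, xbar = 12.4286.
SXX = sum((xi - xbar)^2) = 261.7143.
h = 1/7 + (11 - 12.4286)^2 / 261.7143 = 0.1507.

0.1507


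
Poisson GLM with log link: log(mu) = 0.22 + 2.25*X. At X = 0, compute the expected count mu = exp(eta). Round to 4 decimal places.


Compute eta = 0.22 + 2.25 * 0 = 0.2200.
Apply inverse link: mu = e^0.2200 = 1.2461.

1.2461


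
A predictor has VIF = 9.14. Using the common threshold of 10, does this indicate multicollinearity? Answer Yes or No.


Check: VIF = 9.14 vs threshold = 10.
Since 9.14 < 10, the answer is No.

No


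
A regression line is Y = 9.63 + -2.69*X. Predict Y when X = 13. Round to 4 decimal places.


Plug X = 13 into Y = 9.63 + -2.69*X:
Y = 9.63 + -34.9700 = -25.3400.

-25.3400


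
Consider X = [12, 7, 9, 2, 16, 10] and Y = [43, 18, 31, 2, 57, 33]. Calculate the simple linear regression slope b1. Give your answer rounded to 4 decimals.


First compute the means: xbar = 9.3333, ybar = 30.6667.
Then S_xx = sum((xi - xbar)^2) = 111.3333.
S_xy = sum((xi - xbar)(yi - ybar)) = 449.6667.
b1 = S_xy / S_xx = 449.6667 / 111.3333 = 4.0389.

4.0389


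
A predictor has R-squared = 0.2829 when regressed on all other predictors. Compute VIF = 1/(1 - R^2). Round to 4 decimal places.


Using VIF = 1/(1 - R^2_j):
1 - 0.2829 = 0.7171.
VIF = 1.3945.

1.3945


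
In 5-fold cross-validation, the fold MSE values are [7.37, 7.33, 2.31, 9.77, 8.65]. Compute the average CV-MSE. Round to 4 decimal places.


Total MSE across folds = 35.4300.
CV-MSE = 35.4300/5 = 7.0860.

7.0860


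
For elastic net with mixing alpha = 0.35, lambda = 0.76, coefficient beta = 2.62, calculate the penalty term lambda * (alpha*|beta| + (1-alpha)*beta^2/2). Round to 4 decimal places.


alpha * |beta| = 0.35 * 2.62 = 0.9170.
(1-alpha) * beta^2/2 = 0.65 * 6.8644/2 = 2.2309.
Total = 0.76 * (0.9170 + 2.2309) = 2.3924.

2.3924


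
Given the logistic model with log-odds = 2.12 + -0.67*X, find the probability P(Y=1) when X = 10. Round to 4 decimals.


z = 2.12 + -0.67 * 10 = -4.5800.
Sigmoid: P = 1 / (1 + exp(4.5800)) = 0.0102.

0.0102


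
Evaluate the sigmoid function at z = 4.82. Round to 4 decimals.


First, exp(-4.8200) = 0.0081.
Then sigma(z) = 1/(1 + 0.0081) = 0.9920.

0.9920


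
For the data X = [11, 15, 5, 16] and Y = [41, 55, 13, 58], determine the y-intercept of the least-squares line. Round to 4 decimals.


The slope is b1 = 4.1037.
Sample means are xbar = 11.7500 and ybar = 41.7500.
Intercept: b0 = 41.7500 - (4.1037)(11.7500) = -6.4682.

-6.4682


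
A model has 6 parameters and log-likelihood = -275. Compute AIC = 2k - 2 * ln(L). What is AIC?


Compute:
2k = 2*6 = 12.
-2*loglik = -2*(-275) = 550.
AIC = 12 + 550 = 562.

562


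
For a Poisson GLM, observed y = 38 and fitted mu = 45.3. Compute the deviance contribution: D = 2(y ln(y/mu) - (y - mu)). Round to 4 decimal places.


Compute y*ln(y/mu) = 38*ln(38/45.3) = 38*-0.175721 = -6.677398.
y - mu = -7.3.
D = 2*(-6.677398 - (-7.3)) = 1.245204, which rounds to 1.2452.

1.2452


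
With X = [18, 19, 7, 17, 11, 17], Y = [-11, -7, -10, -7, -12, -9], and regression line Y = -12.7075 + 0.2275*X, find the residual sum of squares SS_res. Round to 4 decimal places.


Compute predicted values, then residuals = yi - yhat_i.
Residuals: [-2.3875, 1.3850, 1.1150, 1.8400, -1.7950, -0.1600].
SSres = sum(residual^2) = 15.4948.

15.4948


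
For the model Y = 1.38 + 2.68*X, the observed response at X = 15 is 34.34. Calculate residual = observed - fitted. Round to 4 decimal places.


Predicted = 1.38 + 2.68 * 15 = 41.5800.
Residual = 34.34 - 41.5800 = -7.2400.

-7.2400


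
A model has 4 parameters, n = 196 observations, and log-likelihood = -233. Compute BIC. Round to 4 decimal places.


ln(196) = 5.278115.
k * ln(n) = 4 * 5.278115 = 21.112460.
-2L = 466.
BIC = 21.112460 + 466 = 487.112460, which rounds to 487.1125.

487.1125


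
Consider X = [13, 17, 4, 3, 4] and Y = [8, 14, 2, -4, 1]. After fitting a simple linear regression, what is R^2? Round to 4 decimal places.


The fitted line is Y = -4.3526 + 1.0430*X.
SSres = 15.6990, SStot = 192.8000.
R^2 = 1 - SSres/SStot = 0.9186.

0.9186


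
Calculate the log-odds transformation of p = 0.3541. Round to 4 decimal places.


Compute the odds: 0.3541/0.6459 = 0.5482.
Take the natural log: ln(0.5482) = -0.6011.

-0.6011


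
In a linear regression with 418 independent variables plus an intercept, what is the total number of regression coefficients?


Each predictor gets one coefficient, plus one intercept.
Total parameters = 418 + 1 = 419.

419


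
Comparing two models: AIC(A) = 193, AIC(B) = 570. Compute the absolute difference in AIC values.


Compute |193 - 570| = 377.
Model A has the smaller AIC.

377


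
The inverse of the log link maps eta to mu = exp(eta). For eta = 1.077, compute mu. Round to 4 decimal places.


Apply the inverse link:
mu = e^1.077 = 2.9359.

2.9359


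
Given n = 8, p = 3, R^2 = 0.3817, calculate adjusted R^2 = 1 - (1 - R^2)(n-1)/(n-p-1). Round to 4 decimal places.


Adjusted R^2 = 1 - (1 - R^2) * (n-1)/(n-p-1).
(1 - R^2) = 0.6183.
(n-1)/(n-p-1) = 7/4.
(1 - R^2) * (n-1) = 0.6183 * 7 = 4.3281.
Divide by (n-p-1): 4.3281 / 4 = 1.0820.
Adj R^2 = 1 - 1.0820 = -0.0820.

-0.0820


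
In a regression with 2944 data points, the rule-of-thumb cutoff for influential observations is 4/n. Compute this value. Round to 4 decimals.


Cook's distance cutoff = 4/n = 4/2944.
= 0.0014.

0.0014


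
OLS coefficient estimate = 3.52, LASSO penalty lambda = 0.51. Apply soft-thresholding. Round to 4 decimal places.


Check: |3.52| = 3.52 vs lambda = 0.51.
Since |beta| > lambda, coefficient = sign(beta)*(|beta| - lambda) = 3.0100.
Soft-thresholded coefficient = 3.0100.

3.0100


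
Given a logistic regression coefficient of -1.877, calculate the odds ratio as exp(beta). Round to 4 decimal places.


Odds ratio = exp(beta) = exp(-1.877).
= 0.1530.

0.1530


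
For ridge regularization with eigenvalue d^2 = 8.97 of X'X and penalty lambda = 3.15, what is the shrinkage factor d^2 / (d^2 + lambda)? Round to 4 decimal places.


Compute the denominator: 8.97 + 3.15 = 12.1200.
Shrinkage factor = 8.97 / 12.1200 = 0.7401.

0.7401


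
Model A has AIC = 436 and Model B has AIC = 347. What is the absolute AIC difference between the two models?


|AIC_A - AIC_B| = |436 - 347| = 89.
Model B is preferred (lower AIC).

89


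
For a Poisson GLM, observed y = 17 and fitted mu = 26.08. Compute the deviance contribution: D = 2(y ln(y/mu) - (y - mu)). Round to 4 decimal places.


y/mu = 17/26.08 = 0.651840 (approx.), and ln(17/26.08) = -0.427955.
y * ln(y/mu) = 17 * -0.427955 = -7.275235.
y - mu = -9.08.
D = 2 * (-7.275235 - -9.08) = 3.609530, which rounds to 3.6095.

3.6095


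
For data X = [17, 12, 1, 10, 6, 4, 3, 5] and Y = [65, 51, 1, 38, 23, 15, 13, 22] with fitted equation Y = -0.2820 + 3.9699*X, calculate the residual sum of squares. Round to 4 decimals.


For each point, residual = actual - predicted.
Residuals: [-2.2063, 3.6432, -2.6879, -1.4170, -0.5374, -0.5976, 1.3723, 2.4325].
Sum of squared residuals = 35.8195.

35.8195


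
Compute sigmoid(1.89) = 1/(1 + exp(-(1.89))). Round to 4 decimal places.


Compute exp(-1.8900) = 0.1511.
Sigmoid = 1 / (1 + 0.1511) = 1 / 1.1511 = 0.8688.

0.8688


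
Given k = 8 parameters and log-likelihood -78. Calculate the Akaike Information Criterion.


AIC = 2k - 2*loglik = 2(8) - 2(-78).
= 16 + 156 = 172.

172


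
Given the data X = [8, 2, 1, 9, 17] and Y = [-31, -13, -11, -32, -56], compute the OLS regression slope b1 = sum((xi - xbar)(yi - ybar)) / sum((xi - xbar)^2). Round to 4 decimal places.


The sample means are xbar = 7.4000 and ybar = -28.6000.
Compute S_xx = 165.2000 and S_xy = -466.8000.
Slope b1 = S_xy / S_xx = -466.8000 / 165.2000 = -2.8257.

-2.8257


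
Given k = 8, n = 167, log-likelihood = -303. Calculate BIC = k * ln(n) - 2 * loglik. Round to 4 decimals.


Compute k*ln(n) = 8*ln(167) = 8*5.117994 = 40.943952.
Then -2*loglik = 606.
BIC = 40.943952 + 606 = 646.943952, which rounds to 646.9440.

646.9440


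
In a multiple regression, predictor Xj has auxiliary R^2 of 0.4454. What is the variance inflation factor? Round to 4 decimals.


VIF = 1 / (1 - 0.4454).
= 1 / 0.5546 = 1.8031.

1.8031


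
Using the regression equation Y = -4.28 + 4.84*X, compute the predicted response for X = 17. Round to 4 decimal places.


Predicted value:
Y = -4.28 + (4.84)(17) = -4.28 + 82.2800 = 78.0000.

78.0000


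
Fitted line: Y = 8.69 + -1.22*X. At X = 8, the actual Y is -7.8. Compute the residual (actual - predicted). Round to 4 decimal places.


Fitted value at X = 8 is yhat = 8.69 + -1.22*8 = -1.0700.
Residual = -7.8 - -1.0700 = -6.7300.

-6.7300


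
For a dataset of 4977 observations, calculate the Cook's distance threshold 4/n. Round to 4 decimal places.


The threshold is 4/n.
4/4977 = 0.0008.

0.0008


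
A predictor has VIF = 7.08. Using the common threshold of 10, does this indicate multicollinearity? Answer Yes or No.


Check: VIF = 7.08 vs threshold = 10.
Since 7.08 < 10, the answer is No.

No


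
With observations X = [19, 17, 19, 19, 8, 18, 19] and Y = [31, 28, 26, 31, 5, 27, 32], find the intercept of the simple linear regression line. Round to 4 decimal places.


Compute b1 = 2.2653 from the OLS formula.
With xbar = 17.0000 and ybar = 25.7143, the intercept is:
b0 = 25.7143 - 2.2653 * 17.0000 = -12.7959.

-12.7959


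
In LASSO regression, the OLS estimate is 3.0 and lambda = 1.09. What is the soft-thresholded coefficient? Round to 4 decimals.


Check: |3.0| = 3.0 vs lambda = 1.09.
Since |beta| > lambda, coefficient = sign(beta)*(|beta| - lambda) = 1.9100.
Soft-thresholded coefficient = 1.9100.

1.9100


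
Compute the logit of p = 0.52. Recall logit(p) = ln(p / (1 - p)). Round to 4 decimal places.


The odds are p/(1-p) = 0.52 / 0.48 = 1.0833.
logit(p) = ln(1.0833) = 0.0800.

0.0800


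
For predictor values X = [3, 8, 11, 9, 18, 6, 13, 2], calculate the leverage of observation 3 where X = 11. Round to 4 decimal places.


n = 8, xbar = 8.7500.
SXX = sum((xi - xbar)^2) = 195.5000.
h = 1/8 + (11 - 8.7500)^2 / 195.5000 = 0.1509.

0.1509


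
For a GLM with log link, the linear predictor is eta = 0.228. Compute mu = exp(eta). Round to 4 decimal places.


mu = exp(eta) = exp(0.228).
= 1.2561.

1.2561


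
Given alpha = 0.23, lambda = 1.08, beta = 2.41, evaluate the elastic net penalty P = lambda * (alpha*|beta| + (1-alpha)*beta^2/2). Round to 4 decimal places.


L1 component = 0.23 * |2.41| = 0.5543.
L2 component = 0.77 * 2.41^2 / 2 = 2.2361.
Penalty = 1.08 * (0.5543 + 2.2361) = 1.08 * 2.7904 = 3.0137.

3.0137


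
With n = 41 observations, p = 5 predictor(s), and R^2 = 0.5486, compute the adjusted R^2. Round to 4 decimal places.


Using the formula:
(1 - 0.5486) = 0.4514.
Multiply by 40/35: 0.4514 * 40 = 18.0560, then 18.0560 / 35 = 0.5159.
Adj R^2 = 1 - 0.5159 = 0.4841.

0.4841


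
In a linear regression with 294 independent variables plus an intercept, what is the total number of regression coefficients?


Each predictor gets one coefficient, plus one intercept.
Total parameters = 294 + 1 = 295.

295


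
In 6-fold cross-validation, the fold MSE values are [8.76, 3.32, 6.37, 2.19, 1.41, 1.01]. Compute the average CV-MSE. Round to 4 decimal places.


Total MSE across folds = 23.0600.
CV-MSE = 23.0600/6 = 3.8433.

3.8433


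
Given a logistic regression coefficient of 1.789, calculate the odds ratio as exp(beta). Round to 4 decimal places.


The odds ratio is computed as:
OR = e^(1.789) = 5.9835.

5.9835


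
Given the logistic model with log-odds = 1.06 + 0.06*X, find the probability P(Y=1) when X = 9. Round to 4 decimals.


z = 1.06 + 0.06 * 9 = 1.6000.
Sigmoid: P = 1 / (1 + exp(-1.6000)) = 0.8320.

0.8320


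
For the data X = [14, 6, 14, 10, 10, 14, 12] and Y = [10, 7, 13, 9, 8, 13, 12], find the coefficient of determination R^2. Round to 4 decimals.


After computing the OLS fit (b0=2.3830, b1=0.6915):
SSres = 9.7447, SStot = 35.4286.
R^2 = 1 - 9.7447/35.4286 = 0.7249.

0.7249


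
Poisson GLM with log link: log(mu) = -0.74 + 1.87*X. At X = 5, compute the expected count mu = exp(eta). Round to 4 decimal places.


eta = -0.74 + 1.87 * 5 = 8.6100.
mu = exp(8.6100) = 5486.2487.

5486.2487


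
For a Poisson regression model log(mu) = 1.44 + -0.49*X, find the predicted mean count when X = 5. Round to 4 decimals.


eta = 1.44 + -0.49 * 5 = -1.0100.
mu = exp(-1.0100) = 0.3642.

0.3642


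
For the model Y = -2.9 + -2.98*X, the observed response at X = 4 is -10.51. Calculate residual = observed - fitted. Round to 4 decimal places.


Fitted value at X = 4 is yhat = -2.9 + -2.98*4 = -14.8200.
Residual = -10.51 - -14.8200 = 4.3100.

4.3100


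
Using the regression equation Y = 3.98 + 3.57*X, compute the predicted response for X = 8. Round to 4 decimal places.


Predicted value:
Y = 3.98 + (3.57)(8) = 3.98 + 28.5600 = 32.5400.

32.5400


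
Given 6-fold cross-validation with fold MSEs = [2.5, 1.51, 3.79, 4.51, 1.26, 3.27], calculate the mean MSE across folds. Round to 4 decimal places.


Total MSE across folds = 16.8400.
CV-MSE = 16.8400/6 = 2.8067.

2.8067


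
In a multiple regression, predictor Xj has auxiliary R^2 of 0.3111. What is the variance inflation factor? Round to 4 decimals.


Denominator: 1 - 0.3111 = 0.6889.
VIF = 1 / 0.6889 = 1.4516.

1.4516


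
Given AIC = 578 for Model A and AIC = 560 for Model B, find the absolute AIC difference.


|AIC_A - AIC_B| = |578 - 560| = 18.
Model B is preferred (lower AIC).

18


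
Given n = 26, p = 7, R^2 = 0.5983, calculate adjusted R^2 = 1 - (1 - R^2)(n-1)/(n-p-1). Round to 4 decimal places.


Adjusted R^2 = 1 - (1 - R^2) * (n-1)/(n-p-1).
(1 - R^2) = 0.4017.
(n-1)/(n-p-1) = 25/18.
(1 - R^2) * (n-1) = 0.4017 * 25 = 10.0425.
Divide by (n-p-1): 10.0425 / 18 = 0.5579.
Adj R^2 = 1 - 0.5579 = 0.4421.

0.4421


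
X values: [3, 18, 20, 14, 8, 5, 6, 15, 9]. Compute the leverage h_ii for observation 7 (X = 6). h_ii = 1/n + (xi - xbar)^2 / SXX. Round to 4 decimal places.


Mean of X: xbar = 10.8889.
SXX = 292.8889.
For X = 6: h = 1/9 + (6 - 10.8889)^2/292.8889 = 0.1927.

0.1927


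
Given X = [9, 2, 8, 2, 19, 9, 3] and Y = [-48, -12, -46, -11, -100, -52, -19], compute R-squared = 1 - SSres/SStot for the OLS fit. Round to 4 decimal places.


The fitted line is Y = -2.5328 + -5.1975*X.
SSres = 19.5072, SStot = 5900.8571.
R^2 = 1 - SSres/SStot = 0.9967.

0.9967


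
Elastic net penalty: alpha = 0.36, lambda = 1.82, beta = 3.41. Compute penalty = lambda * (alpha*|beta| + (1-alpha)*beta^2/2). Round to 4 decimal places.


alpha * |beta| = 0.36 * 3.41 = 1.2276.
(1-alpha) * beta^2/2 = 0.64 * 11.6281/2 = 3.7210.
Total = 1.82 * (1.2276 + 3.7210) = 9.0064.

9.0064


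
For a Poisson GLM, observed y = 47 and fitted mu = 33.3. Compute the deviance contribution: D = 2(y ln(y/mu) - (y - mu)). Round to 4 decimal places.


Compute y*ln(y/mu) = 47*ln(47/33.3) = 47*0.344590 = 16.195730.
y - mu = 13.7.
D = 2*(16.195730 - (13.7)) = 4.991460, which rounds to 4.9915.

4.9915


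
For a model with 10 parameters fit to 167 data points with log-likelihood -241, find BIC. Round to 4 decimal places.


Compute k*ln(n) = 10*ln(167) = 10*5.117994 = 51.179940.
Then -2*loglik = 482.
BIC = 51.179940 + 482 = 533.179940, which rounds to 533.1799.

533.1799


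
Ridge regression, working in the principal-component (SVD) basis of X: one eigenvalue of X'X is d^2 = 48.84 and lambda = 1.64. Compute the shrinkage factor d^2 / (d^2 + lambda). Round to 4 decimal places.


Compute the denominator: 48.84 + 1.64 = 50.4800.
Shrinkage factor = 48.84 / 50.4800 = 0.9675.

0.9675


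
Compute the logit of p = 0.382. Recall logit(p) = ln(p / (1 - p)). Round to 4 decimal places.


The odds are p/(1-p) = 0.382 / 0.618 = 0.6181.
logit(p) = ln(0.6181) = -0.4811.

-0.4811


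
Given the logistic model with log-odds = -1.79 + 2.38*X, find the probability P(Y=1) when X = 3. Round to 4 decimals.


z = -1.79 + 2.38 * 3 = 5.3500.
Sigmoid: P = 1 / (1 + exp(-5.3500)) = 0.9953.

0.9953


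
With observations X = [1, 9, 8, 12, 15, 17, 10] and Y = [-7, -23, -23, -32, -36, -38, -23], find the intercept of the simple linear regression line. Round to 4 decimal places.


The slope is b1 = -1.9948.
Sample means are xbar = 10.2857 and ybar = -26.0000.
Intercept: b0 = -26.0000 - (-1.9948)(10.2857) = -5.4825.

-5.4825


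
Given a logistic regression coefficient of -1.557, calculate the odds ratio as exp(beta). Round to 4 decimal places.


Odds ratio = exp(beta) = exp(-1.557).
= 0.2108.

0.2108


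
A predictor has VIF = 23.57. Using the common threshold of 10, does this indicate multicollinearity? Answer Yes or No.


Compare VIF = 23.57 to the threshold of 10.
23.57 >= 10, so the answer is Yes.

Yes


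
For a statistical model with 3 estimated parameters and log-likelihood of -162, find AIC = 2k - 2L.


AIC = 2*3 - 2*(-162).
= 6 + 324 = 330.

330


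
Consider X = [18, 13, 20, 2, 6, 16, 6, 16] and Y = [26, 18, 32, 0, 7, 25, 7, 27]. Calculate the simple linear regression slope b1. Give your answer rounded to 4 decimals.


First compute the means: xbar = 12.1250, ybar = 17.7500.
Then S_xx = sum((xi - xbar)^2) = 304.8750.
S_xy = sum((xi - xbar)(yi - ybar)) = 536.2500.
b1 = S_xy / S_xx = 536.2500 / 304.8750 = 1.7589.

1.7589


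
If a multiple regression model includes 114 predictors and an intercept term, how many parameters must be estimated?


Including the intercept, the model has 114 predictor coefficients + 1 intercept.
Total = 115.

115


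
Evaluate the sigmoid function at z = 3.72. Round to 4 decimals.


First, exp(-3.7200) = 0.0242.
Then sigma(z) = 1/(1 + 0.0242) = 0.9763.

0.9763


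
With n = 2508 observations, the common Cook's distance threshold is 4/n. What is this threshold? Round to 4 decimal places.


Using the rule of thumb:
Threshold = 4 / 2508 = 0.0016.

0.0016


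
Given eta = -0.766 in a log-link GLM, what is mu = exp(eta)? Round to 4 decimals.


mu = exp(eta) = exp(-0.766).
= 0.4649.

0.4649


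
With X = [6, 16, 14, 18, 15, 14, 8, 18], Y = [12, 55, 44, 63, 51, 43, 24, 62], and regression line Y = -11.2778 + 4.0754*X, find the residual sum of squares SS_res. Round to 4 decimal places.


Predicted values from Y = -11.2778 + 4.0754*X.
Residuals: [-1.1746, 1.0714, -1.7778, 0.9206, 1.1468, -2.7778, 2.6746, -0.0794].
SSres = 22.7268.

22.7268


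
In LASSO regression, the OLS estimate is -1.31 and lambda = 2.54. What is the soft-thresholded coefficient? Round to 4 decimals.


Absolute value: |-1.31| = 1.31.
Compare to lambda = 2.54.
Since |beta| <= lambda, the coefficient is set to 0.

0.0000


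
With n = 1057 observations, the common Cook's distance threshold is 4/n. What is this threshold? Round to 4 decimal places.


Cook's distance cutoff = 4/n = 4/1057.
= 0.0038.

0.0038


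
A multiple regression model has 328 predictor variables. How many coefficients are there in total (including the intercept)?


Total coefficients = number of predictors + 1 (for the intercept).
= 328 + 1 = 329.

329


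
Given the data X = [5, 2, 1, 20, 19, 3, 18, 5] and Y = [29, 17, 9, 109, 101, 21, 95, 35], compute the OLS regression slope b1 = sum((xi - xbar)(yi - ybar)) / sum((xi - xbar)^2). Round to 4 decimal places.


Calculate xbar = 9.1250, ybar = 52.0000.
S_xx = 482.8750, S_xy = 2439.0000.
Using b1 = S_xy / S_xx = 2439.0000 / 482.8750, we get b1 = 5.0510.

5.0510


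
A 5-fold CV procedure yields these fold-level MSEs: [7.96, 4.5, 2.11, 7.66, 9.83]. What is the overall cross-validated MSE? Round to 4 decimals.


Total MSE across folds = 32.0600.
CV-MSE = 32.0600/5 = 6.4120.

6.4120


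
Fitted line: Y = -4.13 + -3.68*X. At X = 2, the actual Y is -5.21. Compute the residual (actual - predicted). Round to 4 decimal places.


Fitted value at X = 2 is yhat = -4.13 + -3.68*2 = -11.4900.
Residual = -5.21 - -11.4900 = 6.2800.

6.2800


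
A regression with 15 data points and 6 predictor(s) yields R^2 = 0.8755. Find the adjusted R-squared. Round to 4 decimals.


Plug in: Adj R^2 = 1 - (1 - 0.8755) * 14/8.
= 1 - 0.1245 * 14/8
= 1 - 1.7430 / 8
= 1 - 0.2179 = 0.7821.

0.7821


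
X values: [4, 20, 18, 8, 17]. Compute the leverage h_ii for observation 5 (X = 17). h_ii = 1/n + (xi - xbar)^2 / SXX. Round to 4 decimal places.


Compute xbar = 13.4000 with n = 5 observations.
SXX = 195.2000.
Leverage = 1/5 + (17 - 13.4000)^2/195.2000 = 0.2664.

0.2664


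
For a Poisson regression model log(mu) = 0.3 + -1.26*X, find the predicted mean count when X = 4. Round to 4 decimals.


Linear predictor: eta = 0.3 + (-1.26)(4) = -4.7400.
Expected count: mu = exp(-4.7400) = 0.0087.

0.0087


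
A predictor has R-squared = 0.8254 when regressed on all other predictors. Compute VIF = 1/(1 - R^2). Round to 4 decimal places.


Using VIF = 1/(1 - R^2_j):
1 - 0.8254 = 0.1746.
VIF = 5.7274.

5.7274


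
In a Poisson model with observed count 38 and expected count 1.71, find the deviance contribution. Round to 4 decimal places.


Compute y*ln(y/mu) = 38*ln(38/1.71) = 38*3.101093 = 117.841534.
y - mu = 36.29.
D = 2*(117.841534 - (36.29)) = 163.103068, which rounds to 163.1031.

163.1031


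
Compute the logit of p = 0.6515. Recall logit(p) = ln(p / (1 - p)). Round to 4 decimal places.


The odds are p/(1-p) = 0.6515 / 0.3485 = 1.8694.
logit(p) = ln(1.8694) = 0.6256.

0.6256


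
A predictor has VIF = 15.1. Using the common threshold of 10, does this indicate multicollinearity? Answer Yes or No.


The threshold is 10.
VIF = 15.1 is >= 10.
Multicollinearity indication: Yes.

Yes


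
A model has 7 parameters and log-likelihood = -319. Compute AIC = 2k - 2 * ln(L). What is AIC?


AIC = 2k - 2*loglik = 2(7) - 2(-319).
= 14 + 638 = 652.

652


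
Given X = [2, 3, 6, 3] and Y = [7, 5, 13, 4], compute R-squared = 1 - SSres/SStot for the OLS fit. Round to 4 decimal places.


The fitted line is Y = 0.4444 + 1.9444*X.
SSres = 14.7222, SStot = 48.7500.
R^2 = 1 - SSres/SStot = 0.6980.

0.6980


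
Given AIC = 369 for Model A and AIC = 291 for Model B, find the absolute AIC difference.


Absolute difference = |369 - 291| = 78.
The model with lower AIC (B) is preferred.

78


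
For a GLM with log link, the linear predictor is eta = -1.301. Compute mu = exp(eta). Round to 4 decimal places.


The inverse log link gives:
mu = exp(-1.301) = 0.2723.

0.2723


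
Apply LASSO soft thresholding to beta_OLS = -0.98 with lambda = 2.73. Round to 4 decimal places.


Check: |-0.98| = 0.98 vs lambda = 2.73.
Since |beta| <= lambda, the coefficient is set to 0.
Soft-thresholded coefficient = 0.0000.

0.0000


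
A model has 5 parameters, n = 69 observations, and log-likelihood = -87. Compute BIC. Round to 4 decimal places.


Compute k*ln(n) = 5*ln(69) = 5*4.234107 = 21.170535.
Then -2*loglik = 174.
BIC = 21.170535 + 174 = 195.170535, which rounds to 195.1705.

195.1705


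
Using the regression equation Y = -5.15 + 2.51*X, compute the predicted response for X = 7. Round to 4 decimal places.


Substitute X = 7 into the equation:
Y = -5.15 + 2.51 * 7 = -5.15 + 17.5700 = 12.4200.

12.4200


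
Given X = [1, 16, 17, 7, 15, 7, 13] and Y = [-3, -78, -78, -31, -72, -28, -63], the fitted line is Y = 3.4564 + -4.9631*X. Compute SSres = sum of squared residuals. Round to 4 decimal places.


Compute predicted values, then residuals = yi - yhat_i.
Residuals: [-1.4933, -2.0468, 2.9163, 0.2853, -1.0099, 3.2853, -1.9361].
SSres = sum(residual^2) = 30.5671.

30.5671


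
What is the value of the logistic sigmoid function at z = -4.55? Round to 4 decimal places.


Compute exp(4.5500) = 94.6324.
Sigmoid = 1 / (1 + 94.6324) = 1 / 95.6324 = 0.0105.

0.0105


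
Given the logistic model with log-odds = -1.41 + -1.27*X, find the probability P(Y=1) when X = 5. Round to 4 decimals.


Compute z = -1.41 + (-1.27)(5) = -7.7600.
exp(-z) = 2344.9046.
P = 1/(1 + 2344.9046) = 0.0004.

0.0004


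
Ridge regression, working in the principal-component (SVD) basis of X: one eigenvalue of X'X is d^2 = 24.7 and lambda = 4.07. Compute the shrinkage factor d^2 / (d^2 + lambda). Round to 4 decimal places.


d^2 + lambda = 24.7 + 4.07 = 28.7700.
Shrinkage factor = 24.7/28.7700 = 0.8585.

0.8585


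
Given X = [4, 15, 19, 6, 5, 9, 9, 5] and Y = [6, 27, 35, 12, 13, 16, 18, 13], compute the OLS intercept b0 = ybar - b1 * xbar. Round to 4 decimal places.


First find the slope: b1 = 1.6931.
Means: xbar = 9.0000, ybar = 17.5000.
b0 = ybar - b1 * xbar = 17.5000 - 1.6931 * 9.0000 = 2.2624.

2.2624


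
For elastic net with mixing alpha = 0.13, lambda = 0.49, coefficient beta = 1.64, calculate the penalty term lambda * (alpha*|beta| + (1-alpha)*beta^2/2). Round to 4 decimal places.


Compute:
L1 = 0.13 * 1.64 = 0.2132.
L2 = 0.87 * 1.64^2 / 2 = 1.1700.
Penalty = 0.49 * (0.2132 + 1.1700) = 0.6778.

0.6778


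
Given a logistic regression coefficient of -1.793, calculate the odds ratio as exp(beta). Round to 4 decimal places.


The odds ratio is computed as:
OR = e^(-1.793) = 0.1665.

0.1665


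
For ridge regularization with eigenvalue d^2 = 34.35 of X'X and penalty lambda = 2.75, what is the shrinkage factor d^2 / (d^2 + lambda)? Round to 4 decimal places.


Compute the denominator: 34.35 + 2.75 = 37.1000.
Shrinkage factor = 34.35 / 37.1000 = 0.9259.

0.9259


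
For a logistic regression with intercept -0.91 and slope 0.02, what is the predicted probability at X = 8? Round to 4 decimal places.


z = -0.91 + 0.02 * 8 = -0.7500.
Sigmoid: P = 1 / (1 + exp(0.7500)) = 0.3208.

0.3208


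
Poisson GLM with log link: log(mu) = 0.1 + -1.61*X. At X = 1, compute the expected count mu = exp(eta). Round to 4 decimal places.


eta = 0.1 + -1.61 * 1 = -1.5100.
mu = exp(-1.5100) = 0.2209.

0.2209


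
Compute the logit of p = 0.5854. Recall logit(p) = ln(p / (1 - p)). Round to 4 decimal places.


1 - p = 0.4146.
p/(1-p) = 1.4120.
logit = ln(1.4120) = 0.3450.

0.3450


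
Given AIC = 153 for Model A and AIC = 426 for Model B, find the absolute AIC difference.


Compute |153 - 426| = 273.
Model A has the smaller AIC.

273


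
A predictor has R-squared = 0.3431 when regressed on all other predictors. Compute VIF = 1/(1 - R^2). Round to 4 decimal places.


Denominator: 1 - 0.3431 = 0.6569.
VIF = 1 / 0.6569 = 1.5223.

1.5223


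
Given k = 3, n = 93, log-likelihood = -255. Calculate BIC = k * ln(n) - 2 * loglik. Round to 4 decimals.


k * ln(n) = 3 * ln(93) = 3 * 4.532599 = 13.597797.
-2 * loglik = -2 * (-255) = 510.
BIC = 13.597797 + 510 = 523.597797, which rounds to 523.5978.

523.5978


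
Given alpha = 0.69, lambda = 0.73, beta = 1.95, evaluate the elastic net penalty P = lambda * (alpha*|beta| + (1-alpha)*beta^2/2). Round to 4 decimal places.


L1 component = 0.69 * |1.95| = 1.3455.
L2 component = 0.31 * 1.95^2 / 2 = 0.5894.
Penalty = 0.73 * (1.3455 + 0.5894) = 0.73 * 1.9349 = 1.4125.

1.4125


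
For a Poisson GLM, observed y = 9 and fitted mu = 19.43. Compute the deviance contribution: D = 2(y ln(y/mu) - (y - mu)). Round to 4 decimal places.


First: ln(9/19.43) = -0.769594.
Then: 9 * -0.769594 = -6.926346.
y - mu = 9 - 19.43 = -10.43.
D = 2(-6.926346 - -10.43) = 7.007308, which rounds to 7.0073.

7.0073


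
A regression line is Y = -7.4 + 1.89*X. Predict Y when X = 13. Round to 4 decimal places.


Plug X = 13 into Y = -7.4 + 1.89*X:
Y = -7.4 + 24.5700 = 17.1700.

17.1700


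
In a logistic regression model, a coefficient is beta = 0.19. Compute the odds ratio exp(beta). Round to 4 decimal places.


Odds ratio = exp(beta) = exp(0.19).
= 1.2092.

1.2092


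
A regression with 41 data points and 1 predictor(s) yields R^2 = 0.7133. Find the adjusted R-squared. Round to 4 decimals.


Plug in: Adj R^2 = 1 - (1 - 0.7133) * 40/39.
= 1 - 0.2867 * 40/39
= 1 - 11.4680 / 39
= 1 - 0.2941 = 0.7059.

0.7059


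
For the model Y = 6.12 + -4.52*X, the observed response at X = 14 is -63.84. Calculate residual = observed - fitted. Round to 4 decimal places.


Compute yhat = 6.12 + (-4.52)(14) = -57.1600.
Residual = actual - predicted = -63.84 - -57.1600 = -6.6800.

-6.6800


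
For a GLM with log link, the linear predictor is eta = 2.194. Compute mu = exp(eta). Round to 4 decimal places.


The inverse log link gives:
mu = exp(2.194) = 8.9710.

8.9710


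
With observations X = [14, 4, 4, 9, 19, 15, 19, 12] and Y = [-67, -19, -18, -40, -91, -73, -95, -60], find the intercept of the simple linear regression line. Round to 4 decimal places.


First find the slope: b1 = -4.9960.
Means: xbar = 12.0000, ybar = -57.8750.
b0 = ybar - b1 * xbar = -57.8750 - -4.9960 * 12.0000 = 2.0766.

2.0766


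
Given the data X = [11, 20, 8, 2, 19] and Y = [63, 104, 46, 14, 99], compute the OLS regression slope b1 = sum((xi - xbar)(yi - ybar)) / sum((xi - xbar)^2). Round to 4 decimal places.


Calculate xbar = 12.0000, ybar = 65.2000.
S_xx = 230.0000, S_xy = 1138.0000.
Using b1 = S_xy / S_xx = 1138.0000 / 230.0000, we get b1 = 4.9478.

4.9478


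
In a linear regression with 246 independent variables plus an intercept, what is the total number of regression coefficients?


Each predictor gets one coefficient, plus one intercept.
Total parameters = 246 + 1 = 247.

247


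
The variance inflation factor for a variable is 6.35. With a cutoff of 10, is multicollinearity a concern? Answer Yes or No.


The threshold is 10.
VIF = 6.35 is < 10.
Multicollinearity indication: No.

No


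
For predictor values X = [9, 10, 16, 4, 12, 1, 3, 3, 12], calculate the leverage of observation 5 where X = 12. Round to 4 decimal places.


Mean of X: xbar = 7.7778.
SXX = 215.5556.
For X = 12: h = 1/9 + (12 - 7.7778)^2/215.5556 = 0.1938.

0.1938


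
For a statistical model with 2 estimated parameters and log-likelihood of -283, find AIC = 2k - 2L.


AIC = 2k - 2*loglik = 2(2) - 2(-283).
= 4 + 566 = 570.

570


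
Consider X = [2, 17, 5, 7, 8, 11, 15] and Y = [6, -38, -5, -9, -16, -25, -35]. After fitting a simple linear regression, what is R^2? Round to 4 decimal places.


After computing the OLS fit (b0=10.2603, b1=-2.9819):
SSres = 23.6573, SStot = 1565.7143.
R^2 = 1 - 23.6573/1565.7143 = 0.9849.

0.9849


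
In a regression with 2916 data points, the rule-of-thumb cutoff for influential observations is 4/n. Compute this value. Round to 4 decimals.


Using the rule of thumb:
Threshold = 4 / 2916 = 0.0014.

0.0014


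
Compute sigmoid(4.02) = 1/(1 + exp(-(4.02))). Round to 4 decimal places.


exp(-4.0200) = 0.0180.
1 + exp(-z) = 1.0180.
sigmoid = 1/1.0180 = 0.9824.

0.9824


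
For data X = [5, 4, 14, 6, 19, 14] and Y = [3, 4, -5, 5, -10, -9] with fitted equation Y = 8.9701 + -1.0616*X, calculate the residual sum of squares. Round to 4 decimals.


Compute predicted values, then residuals = yi - yhat_i.
Residuals: [-0.6621, -0.7237, 0.8923, 2.3995, 1.2003, -3.1077].
SSres = sum(residual^2) = 18.6144.

18.6144


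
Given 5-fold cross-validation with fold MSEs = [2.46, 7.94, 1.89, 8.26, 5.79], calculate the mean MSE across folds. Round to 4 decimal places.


Total MSE across folds = 26.3400.
CV-MSE = 26.3400/5 = 5.2680.

5.2680


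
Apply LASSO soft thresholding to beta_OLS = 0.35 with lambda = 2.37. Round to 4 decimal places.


Check: |0.35| = 0.35 vs lambda = 2.37.
Since |beta| <= lambda, the coefficient is set to 0.
Soft-thresholded coefficient = 0.0000.

0.0000


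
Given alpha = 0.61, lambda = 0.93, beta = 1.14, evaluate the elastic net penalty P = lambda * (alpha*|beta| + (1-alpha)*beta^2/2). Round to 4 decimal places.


alpha * |beta| = 0.61 * 1.14 = 0.6954.
(1-alpha) * beta^2/2 = 0.39 * 1.2996/2 = 0.2534.
Total = 0.93 * (0.6954 + 0.2534) = 0.8824.

0.8824


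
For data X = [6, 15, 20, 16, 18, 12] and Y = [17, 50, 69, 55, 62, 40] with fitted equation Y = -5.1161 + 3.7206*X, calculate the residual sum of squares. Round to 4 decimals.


Predicted values from Y = -5.1161 + 3.7206*X.
Residuals: [-0.2075, -0.6929, -0.2959, 0.5865, 0.1453, 0.4689].
SSres = 1.1957.

1.1957


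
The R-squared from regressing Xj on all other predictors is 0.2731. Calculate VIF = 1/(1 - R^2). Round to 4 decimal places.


Denominator: 1 - 0.2731 = 0.7269.
VIF = 1 / 0.7269 = 1.3757.

1.3757


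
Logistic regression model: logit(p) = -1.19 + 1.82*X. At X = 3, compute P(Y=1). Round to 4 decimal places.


Compute z = -1.19 + (1.82)(3) = 4.2700.
exp(-z) = 0.0140.
P = 1/(1 + 0.0140) = 0.9862.

0.9862


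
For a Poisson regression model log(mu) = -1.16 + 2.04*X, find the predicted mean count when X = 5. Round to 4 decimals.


Compute eta = -1.16 + 2.04 * 5 = 9.0400.
Apply inverse link: mu = e^9.0400 = 8433.7771.

8433.7771


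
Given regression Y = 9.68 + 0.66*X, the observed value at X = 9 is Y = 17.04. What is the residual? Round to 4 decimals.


Predicted = 9.68 + 0.66 * 9 = 15.6200.
Residual = 17.04 - 15.6200 = 1.4200.

1.4200


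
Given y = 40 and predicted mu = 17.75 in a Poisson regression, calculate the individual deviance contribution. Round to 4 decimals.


Compute y*ln(y/mu) = 40*ln(40/17.75) = 40*0.812494 = 32.499760.
y - mu = 22.25.
D = 2*(32.499760 - (22.25)) = 20.499520, which rounds to 20.4995.

20.4995


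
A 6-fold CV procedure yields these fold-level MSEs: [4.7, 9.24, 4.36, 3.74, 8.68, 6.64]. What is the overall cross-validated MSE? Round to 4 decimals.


Sum of fold MSEs = 37.3600.
Average = 37.3600 / 6 = 6.2267.

6.2267


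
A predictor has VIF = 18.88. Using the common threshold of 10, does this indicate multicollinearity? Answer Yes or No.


Compare VIF = 18.88 to the threshold of 10.
18.88 >= 10, so the answer is Yes.

Yes


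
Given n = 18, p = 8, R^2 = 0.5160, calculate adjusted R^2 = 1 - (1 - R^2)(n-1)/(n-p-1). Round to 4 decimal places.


Adjusted R^2 = 1 - (1 - R^2) * (n-1)/(n-p-1).
(1 - R^2) = 0.4840.
(n-1)/(n-p-1) = 17/9.
(1 - R^2) * (n-1) = 0.4840 * 17 = 8.2280.
Divide by (n-p-1): 8.2280 / 9 = 0.9142.
Adj R^2 = 1 - 0.9142 = 0.0858.

0.0858


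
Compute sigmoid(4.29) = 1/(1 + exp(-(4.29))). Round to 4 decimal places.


exp(-4.2900) = 0.0137.
1 + exp(-z) = 1.0137.
sigmoid = 1/1.0137 = 0.9865.

0.9865


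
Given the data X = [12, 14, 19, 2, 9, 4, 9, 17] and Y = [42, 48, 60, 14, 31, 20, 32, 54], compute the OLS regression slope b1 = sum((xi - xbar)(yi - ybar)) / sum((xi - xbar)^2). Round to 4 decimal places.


First compute the means: xbar = 10.7500, ybar = 37.6250.
Then S_xx = sum((xi - xbar)^2) = 247.5000.
S_xy = sum((xi - xbar)(yi - ybar)) = 673.2500.
b1 = S_xy / S_xx = 673.2500 / 247.5000 = 2.7202.

2.7202


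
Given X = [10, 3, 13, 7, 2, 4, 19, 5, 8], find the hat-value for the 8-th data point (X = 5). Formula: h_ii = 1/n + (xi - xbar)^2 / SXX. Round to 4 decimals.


Mean of X: xbar = 7.8889.
SXX = 236.8889.
For X = 5: h = 1/9 + (5 - 7.8889)^2/236.8889 = 0.1463.

0.1463


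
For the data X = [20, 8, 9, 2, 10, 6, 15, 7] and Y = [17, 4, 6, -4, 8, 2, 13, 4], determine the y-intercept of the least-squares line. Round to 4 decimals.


First find the slope: b1 = 1.1555.
Means: xbar = 9.6250, ybar = 6.2500.
b0 = ybar - b1 * xbar = 6.2500 - 1.1555 * 9.6250 = -4.8715.

-4.8715


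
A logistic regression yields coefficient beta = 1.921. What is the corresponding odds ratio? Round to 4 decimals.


exp(1.921) = 6.8278.
So the odds ratio is 6.8278.

6.8278


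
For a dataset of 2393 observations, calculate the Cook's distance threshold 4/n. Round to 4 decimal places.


Cook's distance cutoff = 4/n = 4/2393.
= 0.0017.

0.0017


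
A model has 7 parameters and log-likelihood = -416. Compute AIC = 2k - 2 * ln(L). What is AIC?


Compute:
2k = 2*7 = 14.
-2*loglik = -2*(-416) = 832.
AIC = 14 + 832 = 846.

846


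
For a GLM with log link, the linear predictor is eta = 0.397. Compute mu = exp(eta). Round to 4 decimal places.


mu = exp(eta) = exp(0.397).
= 1.4874.

1.4874


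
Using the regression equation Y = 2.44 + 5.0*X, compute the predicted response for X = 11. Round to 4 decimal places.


Predicted value:
Y = 2.44 + (5.0)(11) = 2.44 + 55.0000 = 57.4400.

57.4400


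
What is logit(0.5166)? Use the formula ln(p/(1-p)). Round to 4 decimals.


The odds are p/(1-p) = 0.5166 / 0.4834 = 1.0687.
logit(p) = ln(1.0687) = 0.0664.

0.0664


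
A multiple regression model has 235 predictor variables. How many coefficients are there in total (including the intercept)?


Including the intercept, the model has 235 predictor coefficients + 1 intercept.
Total = 236.

236


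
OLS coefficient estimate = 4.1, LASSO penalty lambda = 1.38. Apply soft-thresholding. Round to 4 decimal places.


Absolute value: |4.1| = 4.1.
Compare to lambda = 1.38.
Since |beta| > lambda, coefficient = sign(beta)*(|beta| - lambda) = 2.7200.

2.7200


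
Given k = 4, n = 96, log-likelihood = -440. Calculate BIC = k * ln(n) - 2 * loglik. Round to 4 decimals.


Compute k*ln(n) = 4*ln(96) = 4*4.564348 = 18.257392.
Then -2*loglik = 880.
BIC = 18.257392 + 880 = 898.257392, which rounds to 898.2574.

898.2574


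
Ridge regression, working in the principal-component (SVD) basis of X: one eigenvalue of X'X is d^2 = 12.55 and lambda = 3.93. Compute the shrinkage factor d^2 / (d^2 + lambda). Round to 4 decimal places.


Denominator = d^2 + lambda = 12.55 + 3.93 = 16.4800.
Shrinkage = 12.55 / 16.4800 = 0.7615.

0.7615


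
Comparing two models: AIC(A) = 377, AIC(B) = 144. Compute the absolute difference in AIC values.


Absolute difference = |377 - 144| = 233.
The model with lower AIC (B) is preferred.

233


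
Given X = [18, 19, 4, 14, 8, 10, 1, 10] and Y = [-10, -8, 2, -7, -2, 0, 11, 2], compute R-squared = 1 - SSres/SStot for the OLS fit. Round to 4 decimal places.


After computing the OLS fit (b0=9.0375, b1=-1.0036):
SSres = 45.9964, SStot = 328.0000.
R^2 = 1 - 45.9964/328.0000 = 0.8598.

0.8598


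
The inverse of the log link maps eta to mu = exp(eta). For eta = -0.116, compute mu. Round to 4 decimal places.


mu = exp(eta) = exp(-0.116).
= 0.8905.

0.8905


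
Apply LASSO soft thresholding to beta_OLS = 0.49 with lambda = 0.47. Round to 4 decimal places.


Check: |0.49| = 0.49 vs lambda = 0.47.
Since |beta| > lambda, coefficient = sign(beta)*(|beta| - lambda) = 0.0200.
Soft-thresholded coefficient = 0.0200.

0.0200


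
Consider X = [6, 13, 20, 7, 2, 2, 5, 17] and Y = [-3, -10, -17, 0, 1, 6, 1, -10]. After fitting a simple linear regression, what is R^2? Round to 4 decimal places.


After computing the OLS fit (b0=5.6311, b1=-1.0701):
SSres = 32.3872, SStot = 408.0000.
R^2 = 1 - 32.3872/408.0000 = 0.9206.

0.9206


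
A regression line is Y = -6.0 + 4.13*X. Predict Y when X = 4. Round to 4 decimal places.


Substitute X = 4 into the equation:
Y = -6.0 + 4.13 * 4 = -6.0 + 16.5200 = 10.5200.

10.5200


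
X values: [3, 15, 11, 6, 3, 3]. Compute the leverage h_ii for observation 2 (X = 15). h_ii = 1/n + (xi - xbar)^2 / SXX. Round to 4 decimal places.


Mean of X: xbar = 6.8333.
SXX = 128.8333.
For X = 15: h = 1/6 + (15 - 6.8333)^2/128.8333 = 0.6843.

0.6843


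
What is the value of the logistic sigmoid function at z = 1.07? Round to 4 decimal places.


Compute exp(-1.0700) = 0.3430.
Sigmoid = 1 / (1 + 0.3430) = 1 / 1.3430 = 0.7446.

0.7446


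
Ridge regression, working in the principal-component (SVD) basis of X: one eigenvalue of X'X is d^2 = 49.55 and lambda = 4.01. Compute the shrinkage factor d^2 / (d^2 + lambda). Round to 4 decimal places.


d^2 + lambda = 49.55 + 4.01 = 53.5600.
Shrinkage factor = 49.55/53.5600 = 0.9251.

0.9251
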